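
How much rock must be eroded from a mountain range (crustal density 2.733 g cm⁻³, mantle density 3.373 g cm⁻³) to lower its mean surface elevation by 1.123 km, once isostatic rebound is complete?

Net drop Δ = e − u = e − e ρ_c/ρ_m = e (ρ_m − ρ_c)/ρ_m.
e = Δ ρ_m/(ρ_m − ρ_c) = 1.123 km × 3.373/0.64 = 5.92 km.

5.92 km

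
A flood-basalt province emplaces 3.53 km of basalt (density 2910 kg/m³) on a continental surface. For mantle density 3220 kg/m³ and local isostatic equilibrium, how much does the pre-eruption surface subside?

3.19 km

Subaerial loading: s = t ρ_load / ρ_m.
s = 3.53 km × 2910/3220 = 3.19 km.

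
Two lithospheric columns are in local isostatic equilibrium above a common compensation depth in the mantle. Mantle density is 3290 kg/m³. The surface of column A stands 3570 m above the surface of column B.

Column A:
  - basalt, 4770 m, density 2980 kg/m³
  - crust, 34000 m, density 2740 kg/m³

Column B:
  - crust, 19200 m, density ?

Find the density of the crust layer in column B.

Take the compensation level at the base of the deeper column (depth z_c below the surface of column A) and equate Σ ρ_i t_i down to z_c; mantle fills any gap and the z_c terms cancel.
Column A: 4770×2980 + 34000×2740 + (z_c − 38770)×3290
Column B: 3570×0 + 19200×ρ + (z_c − 3570 − 19200)×3290
The z_c×3290 term appears on both sides and cancels. Collect the known terms of each column as K = Σ(ρt)_known − 3290 × (depth of known layers): K_A = 107374600 − 3290×38770 = −20178700; K_B = 0 − 3290×(3570 + 19200) = −74913300.
Balance: K_A = K_B + 19200×ρ, so ρ = (K_A − K_B)/19200 = 54734600/19200 = 2850 kg/m³.

2850 kg/m³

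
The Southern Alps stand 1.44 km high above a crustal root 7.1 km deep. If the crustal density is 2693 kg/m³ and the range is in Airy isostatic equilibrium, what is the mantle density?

3240 kg/m³

Airy balance: ρ_c h = (ρ_m − ρ_c) r → ρ_m = ρ_c (1 + h/r).
ρ_m = 2693 × (1 + 1.44 km/7.1 km) = 3240 kg/m³.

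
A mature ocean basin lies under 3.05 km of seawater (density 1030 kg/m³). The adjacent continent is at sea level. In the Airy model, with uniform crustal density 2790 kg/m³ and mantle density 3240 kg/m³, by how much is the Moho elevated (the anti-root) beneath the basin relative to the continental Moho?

By Archimedes' principle applied to the lithosphere: replacing crust with seawater at the top is compensated by replacing crust with mantle at the base: d (ρ_c − ρ_w) = a (ρ_m − ρ_c).
a = d (ρ_c − ρ_w)/(ρ_m − ρ_c) = 3.05 km × 1760/450 = 11.9 km.

11.9 km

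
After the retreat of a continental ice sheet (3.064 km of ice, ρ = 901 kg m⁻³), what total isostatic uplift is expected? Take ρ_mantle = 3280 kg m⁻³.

0.842 km

Removing the load lets mantle flow back in; uplift u satisfies ρ_ice t = ρ_m u.
u = t ρ_ice/ρ_m = 3.064 km × 901/3280 = 0.842 km.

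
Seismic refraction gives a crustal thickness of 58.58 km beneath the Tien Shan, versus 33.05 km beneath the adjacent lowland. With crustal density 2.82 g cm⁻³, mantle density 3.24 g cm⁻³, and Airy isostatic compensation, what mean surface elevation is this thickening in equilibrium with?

3.31 km

Excess crust Δ = 58.58 km − 33.05 km = 25.53 km, split between elevation h and root r with h + r = Δ.
Airy balance ρ_c h = (ρ_m − ρ_c) r gives r = h ρ_c/(ρ_m − ρ_c), so h (1 + ρ_c/(ρ_m − ρ_c)) = Δ, i.e. h = Δ (ρ_m − ρ_c)/ρ_m.
h = 25.53 km × 0.42/3.24 = 3.31 km.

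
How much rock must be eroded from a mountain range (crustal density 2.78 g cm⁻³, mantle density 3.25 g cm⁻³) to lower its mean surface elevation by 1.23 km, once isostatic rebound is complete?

Net drop Δ = e − u = e − e ρ_c/ρ_m = e (ρ_m − ρ_c)/ρ_m.
e = Δ ρ_m/(ρ_m − ρ_c) = 1.23 km × 3.25/0.47 = 8.51 km.

8.51 km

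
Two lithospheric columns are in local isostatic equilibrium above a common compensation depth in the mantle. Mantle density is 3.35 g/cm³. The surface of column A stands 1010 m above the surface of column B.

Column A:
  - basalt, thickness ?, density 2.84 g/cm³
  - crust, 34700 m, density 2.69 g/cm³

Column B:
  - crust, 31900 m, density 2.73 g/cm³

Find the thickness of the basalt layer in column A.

509 m

Take the compensation level at the base of the deeper column (depth z_c below the surface of column A) and equate Σ ρ_i t_i down to z_c; mantle fills any gap and the z_c terms cancel.
Column A: x×2.84 + 34700×2.69 + (z_c − 34700 − x)×3.35
Column B: 1010×0 + 31900×2.73 + (z_c − 1010 − 31900)×3.35
The z_c×3.35 term appears on both sides and cancels. Collect the known terms of each column as K = Σ(ρt)_known − 3.35 × (depth of known layers): K_A = 93343 − 3.35×34700 = −22902; K_B = 87087 − 3.35×(1010 + 31900) = −23161.5.
Balance: K_A − x×(3.35 − 2.84) = K_B, so x = (K_A − K_B)/(3.35 − 2.84) = 259.5/0.51 = 509 m.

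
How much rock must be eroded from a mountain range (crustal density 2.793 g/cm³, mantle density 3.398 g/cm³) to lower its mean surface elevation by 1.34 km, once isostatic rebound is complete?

7.53 km

Net drop Δ = e − u = e − e ρ_c/ρ_m = e (ρ_m − ρ_c)/ρ_m.
e = Δ ρ_m/(ρ_m − ρ_c) = 1.34 km × 3.398/0.605 = 7.53 km.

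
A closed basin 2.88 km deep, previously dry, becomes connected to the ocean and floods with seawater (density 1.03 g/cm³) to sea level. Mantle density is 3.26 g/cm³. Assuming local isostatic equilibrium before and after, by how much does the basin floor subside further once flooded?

1.33 km

After flooding the water column is d + s deep. Its weight must equal the weight of mantle displaced by the extra subsidence s: (d + s) ρ_w = s ρ_m.
s = d ρ_w / (ρ_m − ρ_w) = 2.88 km × 1.03/(3.26 − 1.03) = 1.33 km.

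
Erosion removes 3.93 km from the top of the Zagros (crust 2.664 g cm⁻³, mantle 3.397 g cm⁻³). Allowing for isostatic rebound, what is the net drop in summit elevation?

0.848 km

Rebound u = e ρ_c/ρ_m = 3.93 km × 2.664/3.397 = 3.082 km.
Net surface drop = e − u = 3.93 km − 3.082 km = e (ρ_m − ρ_c)/ρ_m = 0.848 km.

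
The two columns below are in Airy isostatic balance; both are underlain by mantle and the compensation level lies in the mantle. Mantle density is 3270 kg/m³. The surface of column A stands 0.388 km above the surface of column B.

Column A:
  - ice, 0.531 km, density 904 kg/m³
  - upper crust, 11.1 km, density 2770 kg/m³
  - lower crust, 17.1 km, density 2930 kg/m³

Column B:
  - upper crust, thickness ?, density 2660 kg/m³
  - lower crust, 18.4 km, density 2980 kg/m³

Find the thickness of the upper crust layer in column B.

9.86 km

Take the compensation level at the base of the deeper column (depth z_c below the surface of column A) and equate Σ ρ_i t_i down to z_c; mantle fills any gap and the z_c terms cancel.
Column A: 0.531×904 + 11.1×2770 + 17.1×2930 + (z_c − 28.731)×3270
Column B: 0.388×0 + x×2660 + 18.4×2980 + (z_c − 0.388 − 18.4 − x)×3270
The z_c×3270 term appears on both sides and cancels. Collect the known terms of each column as K = Σ(ρt)_known − 3270 × (depth of known layers): K_A = 81330.024 − 3270×28.731 = −12620.346; K_B = 54832 − 3270×(0.388 + 18.4) = −6604.76.
Balance: K_A = K_B − x×(3270 − 2660), so x = (K_B − K_A)/(3270 − 2660) = 6015.59/610 = 9.86 km.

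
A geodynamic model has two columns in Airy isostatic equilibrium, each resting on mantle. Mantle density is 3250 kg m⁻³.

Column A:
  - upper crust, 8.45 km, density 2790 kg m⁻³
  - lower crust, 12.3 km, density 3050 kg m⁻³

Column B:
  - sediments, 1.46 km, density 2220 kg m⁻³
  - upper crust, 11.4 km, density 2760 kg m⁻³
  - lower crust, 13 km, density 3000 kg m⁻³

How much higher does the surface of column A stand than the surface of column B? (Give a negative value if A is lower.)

−1.23 km

For any compensation level in the mantle, the mantle terms cancel and isostasy reduces to e = (Σt_A − Σt_B) − (Σ(ρt)_A − Σ(ρt)_B) / ρ_m.
Σt_A = 20.75 km; Σt_B = 25.86 km; Σ(ρt)_A = 61090.5; Σ(ρt)_B = 73705.2 (in km·kg m⁻³).
e = (20.75 − 25.86) − (61090.5 − 73705.2) / 3250 = −1.23 km.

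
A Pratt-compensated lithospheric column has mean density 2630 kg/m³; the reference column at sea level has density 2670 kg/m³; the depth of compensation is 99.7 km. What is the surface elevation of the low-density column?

ρ_ref D = ρ (D + h) → h = D (ρ_ref − ρ)/ρ.
h = 99.7 km × (2670 − 2630)/2630 = 1.52 km.

1.52 km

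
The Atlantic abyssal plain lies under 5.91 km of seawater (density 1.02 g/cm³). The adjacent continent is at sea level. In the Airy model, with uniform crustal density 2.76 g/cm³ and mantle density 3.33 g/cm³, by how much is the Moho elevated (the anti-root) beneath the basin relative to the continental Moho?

In Airy isostatic equilibrium: replacing crust with seawater at the top is compensated by replacing crust with mantle at the base: d (ρ_c − ρ_w) = a (ρ_m − ρ_c).
a = d (ρ_c − ρ_w)/(ρ_m − ρ_c) = 5.91 km × 1.74/0.57 = 18 km.

18 km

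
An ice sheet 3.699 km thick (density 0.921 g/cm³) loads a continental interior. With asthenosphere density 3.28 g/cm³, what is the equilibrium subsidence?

1.04 km

For local isostatic compensation: the ice load ρ_ice t is balanced by mantle displaced below, ρ_m s.
s = t ρ_ice / ρ_m = 3.699 km × 0.921/3.28 = 1.04 km.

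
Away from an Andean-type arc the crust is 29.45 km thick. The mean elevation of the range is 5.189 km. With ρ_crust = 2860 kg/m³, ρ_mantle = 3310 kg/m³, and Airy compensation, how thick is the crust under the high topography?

Root depth r = h ρ_c / (ρ_m − ρ_c) = 5.189 km × 2860 / 450 = 32.98 km.
Total thickness = T + h + r = 29.45 km + 5.189 km + 32.98 km = 67.6 km.

67.6 km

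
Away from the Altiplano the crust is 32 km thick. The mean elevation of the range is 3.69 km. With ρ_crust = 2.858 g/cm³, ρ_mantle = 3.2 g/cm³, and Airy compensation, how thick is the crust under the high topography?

Root depth r = h ρ_c / (ρ_m − ρ_c) = 3.69 km × 2.858 / 0.342 = 30.84 km.
Total thickness = T + h + r = 32 km + 3.69 km + 30.84 km = 66.5 km.

66.5 km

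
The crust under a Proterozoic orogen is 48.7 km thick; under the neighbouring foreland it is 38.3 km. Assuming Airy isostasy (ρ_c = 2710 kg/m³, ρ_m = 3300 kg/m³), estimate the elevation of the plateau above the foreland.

Excess crust Δ = 48.7 km − 38.3 km = 10.4 km, split between elevation h and root r with h + r = Δ.
Airy balance ρ_c h = (ρ_m − ρ_c) r gives r = h ρ_c/(ρ_m − ρ_c), so h (1 + ρ_c/(ρ_m − ρ_c)) = Δ, i.e. h = Δ (ρ_m − ρ_c)/ρ_m.
h = 10.4 km × 590/3300 = 1.86 km.

1.86 km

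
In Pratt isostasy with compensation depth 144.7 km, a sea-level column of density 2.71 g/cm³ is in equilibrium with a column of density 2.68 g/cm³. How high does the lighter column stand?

1.62 km

ρ_ref D = ρ (D + h) → h = D (ρ_ref − ρ)/ρ.
h = 144.7 km × (2.71 − 2.68)/2.68 = 1.62 km.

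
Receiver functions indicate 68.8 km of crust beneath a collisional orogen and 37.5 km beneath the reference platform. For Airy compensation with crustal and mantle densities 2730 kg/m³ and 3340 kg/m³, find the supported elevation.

5.72 km

Excess crust Δ = 68.8 km − 37.5 km = 31.3 km, split between elevation h and root r with h + r = Δ.
Airy balance ρ_c h = (ρ_m − ρ_c) r gives r = h ρ_c/(ρ_m − ρ_c), so h (1 + ρ_c/(ρ_m − ρ_c)) = Δ, i.e. h = Δ (ρ_m − ρ_c)/ρ_m.
h = 31.3 km × 610/3340 = 5.72 km.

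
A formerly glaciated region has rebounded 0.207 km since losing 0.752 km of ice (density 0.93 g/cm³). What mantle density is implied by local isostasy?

3.38 g/cm³

ρ_m = ρ_ice t / u = 0.93 × 0.752 km/0.207 km = 3.38 g/cm³.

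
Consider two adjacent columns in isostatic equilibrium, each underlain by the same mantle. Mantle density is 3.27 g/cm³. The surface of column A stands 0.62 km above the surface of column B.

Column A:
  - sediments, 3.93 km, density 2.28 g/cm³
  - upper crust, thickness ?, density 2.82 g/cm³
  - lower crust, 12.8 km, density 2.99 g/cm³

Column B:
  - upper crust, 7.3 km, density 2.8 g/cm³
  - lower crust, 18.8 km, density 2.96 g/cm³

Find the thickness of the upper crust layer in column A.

Take the compensation level at the base of the deeper column (depth z_c below the surface of column A) and equate Σ ρ_i t_i down to z_c; mantle fills any gap and the z_c terms cancel.
Column A: 3.93×2.28 + x×2.82 + 12.8×2.99 + (z_c − 16.73 − x)×3.27
Column B: 0.62×0 + 7.3×2.8 + 18.8×2.96 + (z_c − 0.62 − 26.1)×3.27
The z_c×3.27 term appears on both sides and cancels. Collect the known terms of each column as K = Σ(ρt)_known − 3.27 × (depth of known layers): K_A = 47.2324 − 3.27×16.73 = −7.4747; K_B = 76.088 − 3.27×(0.62 + 26.1) = −11.2864.
Balance: K_A − x×(3.27 − 2.82) = K_B, so x = (K_A − K_B)/(3.27 − 2.82) = 3.8117/0.45 = 8.47 km.

8.47 km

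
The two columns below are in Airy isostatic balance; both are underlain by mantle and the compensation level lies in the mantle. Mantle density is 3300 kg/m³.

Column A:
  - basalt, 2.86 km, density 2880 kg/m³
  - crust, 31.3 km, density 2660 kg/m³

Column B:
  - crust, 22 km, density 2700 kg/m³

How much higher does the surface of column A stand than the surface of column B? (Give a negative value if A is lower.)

For any compensation level in the mantle, the mantle terms cancel and isostasy reduces to e = (Σt_A − Σt_B) − (Σ(ρt)_A − Σ(ρt)_B) / ρ_m.
Σt_A = 34.16 km; Σt_B = 22 km; Σ(ρt)_A = 91494.8; Σ(ρt)_B = 59400 (in km·kg/m³).
e = (34.16 − 22) − (91494.8 − 59400) / 3300 = 2.43 km.

2.43 km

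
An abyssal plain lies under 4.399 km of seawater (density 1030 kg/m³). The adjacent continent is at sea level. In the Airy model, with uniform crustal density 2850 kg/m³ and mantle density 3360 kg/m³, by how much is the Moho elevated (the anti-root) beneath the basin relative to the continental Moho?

15.7 km

In Airy isostatic equilibrium: replacing crust with seawater at the top is compensated by replacing crust with mantle at the base: d (ρ_c − ρ_w) = a (ρ_m − ρ_c).
a = d (ρ_c − ρ_w)/(ρ_m − ρ_c) = 4.399 km × 1820/510 = 15.7 km.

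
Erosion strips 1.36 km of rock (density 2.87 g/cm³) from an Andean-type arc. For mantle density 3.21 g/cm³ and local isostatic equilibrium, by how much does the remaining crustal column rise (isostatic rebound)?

1.22 km

Unloading: uplift u = e ρ_c/ρ_m = 1.36 km × 2.87/3.21 = 1.22 km.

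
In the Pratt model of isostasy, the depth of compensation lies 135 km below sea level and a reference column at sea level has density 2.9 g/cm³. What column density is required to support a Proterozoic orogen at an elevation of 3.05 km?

Pratt balance: ρ_ref D = ρ (D + h).
ρ = ρ_ref D/(D + h) = 2.9 × 135 km/(135 km + 3.05 km) = 2.84 g/cm³.

2.84 g/cm³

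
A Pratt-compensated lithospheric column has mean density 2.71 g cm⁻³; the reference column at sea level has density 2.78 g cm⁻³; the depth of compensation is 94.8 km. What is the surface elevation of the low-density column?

ρ_ref D = ρ (D + h) → h = D (ρ_ref − ρ)/ρ.
h = 94.8 km × (2.78 − 2.71)/2.71 = 2.45 km.

2.45 km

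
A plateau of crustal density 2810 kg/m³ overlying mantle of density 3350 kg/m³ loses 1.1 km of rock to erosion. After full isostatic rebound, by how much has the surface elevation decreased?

0.177 km

Rebound u = e ρ_c/ρ_m = 1.1 km × 2810/3350 = 0.9227 km.
Net surface drop = e − u = 1.1 km − 0.9227 km = e (ρ_m − ρ_c)/ρ_m = 0.177 km.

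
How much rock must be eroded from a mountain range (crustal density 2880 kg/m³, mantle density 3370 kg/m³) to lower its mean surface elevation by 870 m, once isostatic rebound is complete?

5980 m

Net drop Δ = e − u = e − e ρ_c/ρ_m = e (ρ_m − ρ_c)/ρ_m.
e = Δ ρ_m/(ρ_m − ρ_c) = 870 m × 3370/490 = 5980 m.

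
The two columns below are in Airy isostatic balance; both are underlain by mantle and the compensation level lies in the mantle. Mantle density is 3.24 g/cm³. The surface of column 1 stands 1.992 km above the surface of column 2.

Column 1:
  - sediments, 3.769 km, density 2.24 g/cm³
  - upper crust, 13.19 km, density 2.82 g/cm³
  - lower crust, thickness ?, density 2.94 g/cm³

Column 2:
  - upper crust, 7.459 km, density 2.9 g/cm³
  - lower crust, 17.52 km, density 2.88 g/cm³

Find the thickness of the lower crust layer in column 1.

Take the compensation level at the base of the deeper column (depth z_c below the surface of column 1) and equate Σ ρ_i t_i down to z_c; mantle fills any gap and the z_c terms cancel.
Column 1: 3.769×2.24 + 13.19×2.82 + x×2.94 + (z_c − 16.959 − x)×3.24
Column 2: 1.992×0 + 7.459×2.9 + 17.52×2.88 + (z_c − 1.992 − 24.979)×3.24
The z_c×3.24 term appears on both sides and cancels. Collect the known terms of each column as K = Σ(ρt)_known − 3.24 × (depth of known layers): K_1 = 45.63836 − 3.24×16.959 = −9.3088; K_2 = 72.0887 − 3.24×(1.992 + 24.979) = −15.29734.
Balance: K_1 − x×(3.24 − 2.94) = K_2, so x = (K_1 − K_2)/(3.24 − 2.94) = 5.98854/0.3 = 20 km.

20 km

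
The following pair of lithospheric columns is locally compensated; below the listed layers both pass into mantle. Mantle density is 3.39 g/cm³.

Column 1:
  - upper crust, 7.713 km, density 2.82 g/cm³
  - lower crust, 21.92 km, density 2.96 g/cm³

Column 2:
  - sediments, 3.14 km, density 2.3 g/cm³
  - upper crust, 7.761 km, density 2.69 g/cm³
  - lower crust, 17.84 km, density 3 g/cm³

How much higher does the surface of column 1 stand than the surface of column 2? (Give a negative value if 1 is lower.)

−0.587 km

For any compensation level in the mantle, the mantle terms cancel and isostasy reduces to e = (Σt_1 − Σt_2) − (Σ(ρt)_1 − Σ(ρt)_2) / ρ_m.
Σt_1 = 29.633 km; Σt_2 = 28.741 km; Σ(ρt)_1 = 86.63386; Σ(ρt)_2 = 81.61909 (in km·g/cm³).
e = (29.633 − 28.741) − (86.63386 − 81.61909) / 3.39 = −0.587 km.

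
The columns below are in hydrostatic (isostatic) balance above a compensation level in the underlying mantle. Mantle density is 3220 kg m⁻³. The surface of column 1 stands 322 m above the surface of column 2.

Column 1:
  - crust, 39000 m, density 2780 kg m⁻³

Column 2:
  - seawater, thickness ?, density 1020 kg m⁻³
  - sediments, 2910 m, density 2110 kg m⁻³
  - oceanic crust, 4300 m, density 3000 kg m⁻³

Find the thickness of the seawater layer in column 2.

Take the compensation level at the base of the deeper column (depth z_c below the surface of column 1) and equate Σ ρ_i t_i down to z_c; mantle fills any gap and the z_c terms cancel.
Column 1: 39000×2780 + (z_c − 39000)×3220
Column 2: 322×0 + x×1020 + 2910×2110 + 4300×3000 + (z_c − 322 − 7210 − x)×3220
The z_c×3220 term appears on both sides and cancels. Collect the known terms of each column as K = Σ(ρt)_known − 3220 × (depth of known layers): K_1 = 108420000 − 3220×39000 = −17160000; K_2 = 19040100 − 3220×(322 + 7210) = −5212940.
Balance: K_1 = K_2 − x×(3220 − 1020), so x = (K_2 − K_1)/(3220 − 1020) = 11947100/2200 = 5430 m.

5430 m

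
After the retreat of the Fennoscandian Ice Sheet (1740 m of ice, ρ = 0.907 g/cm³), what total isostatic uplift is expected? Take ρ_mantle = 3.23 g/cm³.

Removing the load lets mantle flow back in; uplift u satisfies ρ_ice t = ρ_m u.
u = t ρ_ice/ρ_m = 1740 m × 0.907/3.23 = 489 m.

489 m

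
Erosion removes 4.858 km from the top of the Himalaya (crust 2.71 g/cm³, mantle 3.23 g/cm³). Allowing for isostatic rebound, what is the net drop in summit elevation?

0.782 km

Rebound u = e ρ_c/ρ_m = 4.858 km × 2.71/3.23 = 4.076 km.
Net surface drop = e − u = 4.858 km − 4.076 km = e (ρ_m − ρ_c)/ρ_m = 0.782 km.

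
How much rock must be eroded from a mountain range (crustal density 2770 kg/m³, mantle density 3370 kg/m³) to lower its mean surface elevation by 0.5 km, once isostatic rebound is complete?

Net drop Δ = e − u = e − e ρ_c/ρ_m = e (ρ_m − ρ_c)/ρ_m.
e = Δ ρ_m/(ρ_m − ρ_c) = 0.5 km × 3370/600 = 2.81 km.

2.81 km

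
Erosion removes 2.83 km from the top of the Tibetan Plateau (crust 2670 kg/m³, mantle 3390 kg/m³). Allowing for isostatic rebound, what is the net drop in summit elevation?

Rebound u = e ρ_c/ρ_m = 2.83 km × 2670/3390 = 2.229 km.
Net surface drop = e − u = 2.83 km − 2.229 km = e (ρ_m − ρ_c)/ρ_m = 0.601 km.

0.601 km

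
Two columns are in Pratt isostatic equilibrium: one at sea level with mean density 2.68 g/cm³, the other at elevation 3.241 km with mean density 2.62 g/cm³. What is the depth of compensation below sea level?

142 km

ρ_ref D = ρ (D + h) → D (ρ_ref − ρ) = ρ h.
D = ρ h/(ρ_ref − ρ) = 2.62 × 3.241 km/(2.68 − 2.62) = 142 km.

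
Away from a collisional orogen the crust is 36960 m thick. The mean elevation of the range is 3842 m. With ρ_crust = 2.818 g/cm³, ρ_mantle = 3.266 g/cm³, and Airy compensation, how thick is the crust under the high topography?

Root depth r = h ρ_c / (ρ_m − ρ_c) = 3842 m × 2.818 / 0.448 = 24170 m.
Total thickness = T + h + r = 36960 m + 3842 m + 24170 m = 65000 m.

65000 m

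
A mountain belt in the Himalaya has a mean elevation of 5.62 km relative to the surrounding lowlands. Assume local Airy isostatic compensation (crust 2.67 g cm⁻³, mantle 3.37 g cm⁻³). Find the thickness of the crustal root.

Isostatic balance requires: the weight of the topography is balanced by the buoyancy of the root, ρ_c h = (ρ_m − ρ_c) r.
r = h · ρ_c / (ρ_m − ρ_c) = 5.62 km × 2.67 / (3.37 − 2.67) = 21.4 km.

21.4 km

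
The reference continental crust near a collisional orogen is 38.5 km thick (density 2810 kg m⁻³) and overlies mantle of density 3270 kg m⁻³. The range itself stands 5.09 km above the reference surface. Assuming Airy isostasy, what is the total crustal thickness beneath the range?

Root depth r = h ρ_c / (ρ_m − ρ_c) = 5.09 km × 2810 / 460 = 31.09 km.
Total thickness = T + h + r = 38.5 km + 5.09 km + 31.09 km = 74.7 km.

74.7 km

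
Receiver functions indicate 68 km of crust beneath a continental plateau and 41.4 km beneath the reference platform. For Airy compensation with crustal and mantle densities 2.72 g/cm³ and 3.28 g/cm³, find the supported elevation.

Excess crust Δ = 68 km − 41.4 km = 26.6 km, split between elevation h and root r with h + r = Δ.
Airy balance ρ_c h = (ρ_m − ρ_c) r gives r = h ρ_c/(ρ_m − ρ_c), so h (1 + ρ_c/(ρ_m − ρ_c)) = Δ, i.e. h = Δ (ρ_m − ρ_c)/ρ_m.
h = 26.6 km × 0.56/3.28 = 4.54 km.

4.54 km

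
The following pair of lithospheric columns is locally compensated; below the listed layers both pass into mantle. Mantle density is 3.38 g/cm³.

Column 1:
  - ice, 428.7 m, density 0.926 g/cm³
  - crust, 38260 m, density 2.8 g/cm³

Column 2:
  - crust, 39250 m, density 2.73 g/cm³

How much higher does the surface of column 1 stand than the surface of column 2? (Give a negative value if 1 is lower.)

−672 m

For any compensation level in the mantle, the mantle terms cancel and isostasy reduces to e = (Σt_1 − Σt_2) − (Σ(ρt)_1 − Σ(ρt)_2) / ρ_m.
Σt_1 = 38688.7 m; Σt_2 = 39250 m; Σ(ρt)_1 = 107524.976; Σ(ρt)_2 = 107152.5 (in m·g/cm³).
e = (38688.7 − 39250) − (107524.976 − 107152.5) / 3.38 = −672 m.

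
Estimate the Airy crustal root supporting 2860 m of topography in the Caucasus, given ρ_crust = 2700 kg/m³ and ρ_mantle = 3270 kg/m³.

13500 m

Equating mass per unit area of the two columns: the weight of the topography is balanced by the buoyancy of the root, ρ_c h = (ρ_m − ρ_c) r.
r = h · ρ_c / (ρ_m − ρ_c) = 2860 m × 2700 / (3270 − 2700) = 13500 m.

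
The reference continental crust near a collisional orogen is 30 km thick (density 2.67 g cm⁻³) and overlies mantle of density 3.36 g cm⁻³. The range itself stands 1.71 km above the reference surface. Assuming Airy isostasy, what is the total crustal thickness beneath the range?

Root depth r = h ρ_c / (ρ_m − ρ_c) = 1.71 km × 2.67 / 0.69 = 6.617 km.
Total thickness = T + h + r = 30 km + 1.71 km + 6.617 km = 38.3 km.

38.3 km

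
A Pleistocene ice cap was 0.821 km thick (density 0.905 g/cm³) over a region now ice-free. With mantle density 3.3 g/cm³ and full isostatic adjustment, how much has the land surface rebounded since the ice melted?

0.225 km

Removing the load lets mantle flow back in; uplift u satisfies ρ_ice t = ρ_m u.
u = t ρ_ice/ρ_m = 0.821 km × 0.905/3.3 = 0.225 km.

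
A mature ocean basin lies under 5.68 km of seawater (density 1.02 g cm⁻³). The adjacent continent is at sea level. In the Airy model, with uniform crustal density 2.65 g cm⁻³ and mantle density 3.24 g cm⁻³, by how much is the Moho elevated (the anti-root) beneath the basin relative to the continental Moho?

Isostatic balance requires: replacing crust with seawater at the top is compensated by replacing crust with mantle at the base: d (ρ_c − ρ_w) = a (ρ_m − ρ_c).
a = d (ρ_c − ρ_w)/(ρ_m − ρ_c) = 5.68 km × 1.63/0.59 = 15.7 km.

15.7 km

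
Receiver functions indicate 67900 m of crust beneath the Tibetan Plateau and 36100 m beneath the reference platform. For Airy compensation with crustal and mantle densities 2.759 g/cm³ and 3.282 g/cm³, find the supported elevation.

Excess crust Δ = 67900 m − 36100 m = 31800 m, split between elevation h and root r with h + r = Δ.
Airy balance ρ_c h = (ρ_m − ρ_c) r gives r = h ρ_c/(ρ_m − ρ_c), so h (1 + ρ_c/(ρ_m − ρ_c)) = Δ, i.e. h = Δ (ρ_m − ρ_c)/ρ_m.
h = 31800 m × 0.523/3.282 = 5070 m.

5070 m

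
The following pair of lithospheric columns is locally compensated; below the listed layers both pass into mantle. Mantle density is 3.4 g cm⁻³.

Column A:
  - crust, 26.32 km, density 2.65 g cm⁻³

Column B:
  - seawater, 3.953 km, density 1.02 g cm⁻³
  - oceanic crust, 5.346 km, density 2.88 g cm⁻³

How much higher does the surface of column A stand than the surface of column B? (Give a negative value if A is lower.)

For any compensation level in the mantle, the mantle terms cancel and isostasy reduces to e = (Σt_A − Σt_B) − (Σ(ρt)_A − Σ(ρt)_B) / ρ_m.
Σt_A = 26.32 km; Σt_B = 9.299 km; Σ(ρt)_A = 69.748; Σ(ρt)_B = 19.42854 (in km·g cm⁻³).
e = (26.32 − 9.299) − (69.748 − 19.42854) / 3.4 = 2.22 km.

2.22 km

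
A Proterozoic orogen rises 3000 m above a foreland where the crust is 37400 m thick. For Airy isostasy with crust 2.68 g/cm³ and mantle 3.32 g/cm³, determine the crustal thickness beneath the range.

Root depth r = h ρ_c / (ρ_m − ρ_c) = 3000 m × 2.68 / 0.64 = 12560 m.
Total thickness = T + h + r = 37400 m + 3000 m + 12560 m = 53000 m.

53000 m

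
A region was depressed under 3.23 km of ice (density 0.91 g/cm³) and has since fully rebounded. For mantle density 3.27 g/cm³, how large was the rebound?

0.899 km

Removing the load lets mantle flow back in; uplift u satisfies ρ_ice t = ρ_m u.
u = t ρ_ice/ρ_m = 3.23 km × 0.91/3.27 = 0.899 km.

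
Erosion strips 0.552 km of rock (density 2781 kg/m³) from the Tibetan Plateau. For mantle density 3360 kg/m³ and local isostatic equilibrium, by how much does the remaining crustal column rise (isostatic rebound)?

Unloading: uplift u = e ρ_c/ρ_m = 0.552 km × 2781/3360 = 0.457 km.

0.457 km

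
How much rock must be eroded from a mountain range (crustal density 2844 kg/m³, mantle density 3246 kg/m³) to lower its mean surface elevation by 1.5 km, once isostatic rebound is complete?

Net drop Δ = e − u = e − e ρ_c/ρ_m = e (ρ_m − ρ_c)/ρ_m.
e = Δ ρ_m/(ρ_m − ρ_c) = 1.5 km × 3246/402 = 12.1 km.

12.1 km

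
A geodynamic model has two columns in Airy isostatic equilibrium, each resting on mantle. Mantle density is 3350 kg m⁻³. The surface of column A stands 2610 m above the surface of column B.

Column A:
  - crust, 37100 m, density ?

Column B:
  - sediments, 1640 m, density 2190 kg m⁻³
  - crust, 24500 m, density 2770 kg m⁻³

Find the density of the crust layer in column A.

2680 kg m⁻³

Take the compensation level at the base of the deeper column (depth z_c below the surface of column A) and equate Σ ρ_i t_i down to z_c; mantle fills any gap and the z_c terms cancel.
Column A: 37100×ρ + (z_c − 37100)×3350
Column B: 2610×0 + 1640×2190 + 24500×2770 + (z_c − 2610 − 26140)×3350
The z_c×3350 term appears on both sides and cancels. Collect the known terms of each column as K = Σ(ρt)_known − 3350 × (depth of known layers): K_A = 0 − 3350×37100 = −124285000; K_B = 71456600 − 3350×(2610 + 26140) = −24855900.
Balance: K_A + 37100×ρ = K_B, so ρ = (K_B − K_A)/37100 = 99429100/37100 = 2680 kg m⁻³.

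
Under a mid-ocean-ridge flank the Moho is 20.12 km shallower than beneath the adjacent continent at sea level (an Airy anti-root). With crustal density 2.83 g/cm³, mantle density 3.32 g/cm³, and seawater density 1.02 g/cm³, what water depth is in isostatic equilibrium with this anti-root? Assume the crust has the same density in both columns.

5.45 km

Replacing a thickness d of crust by seawater at the top must be balanced by replacing crust with mantle at the base: d (ρ_c − ρ_w) = a (ρ_m − ρ_c).
d = a (ρ_m − ρ_c)/(ρ_c − ρ_w) = 20.12 km × 0.49/1.81 = 5.45 km.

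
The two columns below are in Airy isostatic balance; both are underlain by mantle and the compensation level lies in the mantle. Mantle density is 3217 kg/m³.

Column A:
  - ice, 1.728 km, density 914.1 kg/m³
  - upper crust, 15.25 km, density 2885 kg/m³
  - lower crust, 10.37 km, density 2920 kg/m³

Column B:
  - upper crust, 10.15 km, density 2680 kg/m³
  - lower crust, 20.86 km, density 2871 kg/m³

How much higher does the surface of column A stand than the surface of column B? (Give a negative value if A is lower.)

−0.17 km

For any compensation level in the mantle, the mantle terms cancel and isostasy reduces to e = (Σt_A − Σt_B) − (Σ(ρt)_A − Σ(ρt)_B) / ρ_m.
Σt_A = 27.348 km; Σt_B = 31.01 km; Σ(ρt)_A = 75856.2148; Σ(ρt)_B = 87091.06 (in km·kg/m³).
e = (27.348 − 31.01) − (75856.2148 − 87091.06) / 3217 = −0.17 km.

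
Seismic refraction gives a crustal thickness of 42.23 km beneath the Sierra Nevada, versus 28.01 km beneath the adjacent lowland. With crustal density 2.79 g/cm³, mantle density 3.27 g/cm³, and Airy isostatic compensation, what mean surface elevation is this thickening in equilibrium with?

Excess crust Δ = 42.23 km − 28.01 km = 14.22 km, split between elevation h and root r with h + r = Δ.
Airy balance ρ_c h = (ρ_m − ρ_c) r gives r = h ρ_c/(ρ_m − ρ_c), so h (1 + ρ_c/(ρ_m − ρ_c)) = Δ, i.e. h = Δ (ρ_m − ρ_c)/ρ_m.
h = 14.22 km × 0.48/3.27 = 2.09 km.

2.09 km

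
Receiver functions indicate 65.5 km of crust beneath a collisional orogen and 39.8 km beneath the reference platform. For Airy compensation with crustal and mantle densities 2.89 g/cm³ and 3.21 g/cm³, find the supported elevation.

2.56 km

Excess crust Δ = 65.5 km − 39.8 km = 25.7 km, split between elevation h and root r with h + r = Δ.
Airy balance ρ_c h = (ρ_m − ρ_c) r gives r = h ρ_c/(ρ_m − ρ_c), so h (1 + ρ_c/(ρ_m − ρ_c)) = Δ, i.e. h = Δ (ρ_m − ρ_c)/ρ_m.
h = 25.7 km × 0.32/3.21 = 2.56 km.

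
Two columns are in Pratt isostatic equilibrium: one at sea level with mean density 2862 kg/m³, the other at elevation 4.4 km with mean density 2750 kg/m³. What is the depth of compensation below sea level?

ρ_ref D = ρ (D + h) → D (ρ_ref − ρ) = ρ h.
D = ρ h/(ρ_ref − ρ) = 2750 × 4.4 km/(2862 − 2750) = 108 km.

108 km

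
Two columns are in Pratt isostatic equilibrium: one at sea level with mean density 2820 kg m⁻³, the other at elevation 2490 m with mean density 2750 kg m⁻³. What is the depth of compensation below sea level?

ρ_ref D = ρ (D + h) → D (ρ_ref − ρ) = ρ h.
D = ρ h/(ρ_ref − ρ) = 2750 × 2490 m/(2820 − 2750) = 97800 m.

97800 m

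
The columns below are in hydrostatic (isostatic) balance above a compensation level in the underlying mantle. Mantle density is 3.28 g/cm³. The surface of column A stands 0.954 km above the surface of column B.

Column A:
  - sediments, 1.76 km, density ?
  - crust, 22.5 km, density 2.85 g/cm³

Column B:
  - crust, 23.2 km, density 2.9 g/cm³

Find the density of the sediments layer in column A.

Take the compensation level at the base of the deeper column (depth z_c below the surface of column A) and equate Σ ρ_i t_i down to z_c; mantle fills any gap and the z_c terms cancel.
Column A: 1.76×ρ + 22.5×2.85 + (z_c − 24.26)×3.28
Column B: 0.954×0 + 23.2×2.9 + (z_c − 0.954 − 23.2)×3.28
The z_c×3.28 term appears on both sides and cancels. Collect the known terms of each column as K = Σ(ρt)_known − 3.28 × (depth of known layers): K_A = 64.125 − 3.28×24.26 = −15.4478; K_B = 67.28 − 3.28×(0.954 + 23.2) = −11.94512.
Balance: K_A + 1.76×ρ = K_B, so ρ = (K_B − K_A)/1.76 = 3.50268/1.76 = 1.99 g/cm³.

1.99 g/cm³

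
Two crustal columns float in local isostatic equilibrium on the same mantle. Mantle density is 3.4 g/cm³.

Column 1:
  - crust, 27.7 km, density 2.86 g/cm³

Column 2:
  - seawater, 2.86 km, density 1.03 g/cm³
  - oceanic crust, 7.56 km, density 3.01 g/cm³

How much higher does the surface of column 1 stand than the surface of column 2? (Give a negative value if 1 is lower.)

For any compensation level in the mantle, the mantle terms cancel and isostasy reduces to e = (Σt_1 − Σt_2) − (Σ(ρt)_1 − Σ(ρt)_2) / ρ_m.
Σt_1 = 27.7 km; Σt_2 = 10.42 km; Σ(ρt)_1 = 79.222; Σ(ρt)_2 = 25.7014 (in km·g/cm³).
e = (27.7 − 10.42) − (79.222 − 25.7014) / 3.4 = 1.54 km.

1.54 km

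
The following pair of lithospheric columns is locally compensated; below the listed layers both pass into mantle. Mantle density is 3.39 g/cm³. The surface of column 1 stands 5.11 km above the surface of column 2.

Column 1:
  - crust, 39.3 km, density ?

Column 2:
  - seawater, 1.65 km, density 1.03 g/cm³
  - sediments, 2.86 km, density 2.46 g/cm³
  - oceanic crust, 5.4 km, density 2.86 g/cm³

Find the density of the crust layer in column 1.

2.71 g/cm³

Take the compensation level at the base of the deeper column (depth z_c below the surface of column 1) and equate Σ ρ_i t_i down to z_c; mantle fills any gap and the z_c terms cancel.
Column 1: 39.3×ρ + (z_c − 39.3)×3.39
Column 2: 5.11×0 + 1.65×1.03 + 2.86×2.46 + 5.4×2.86 + (z_c − 5.11 − 9.91)×3.39
The z_c×3.39 term appears on both sides and cancels. Collect the known terms of each column as K = Σ(ρt)_known − 3.39 × (depth of known layers): K_1 = 0 − 3.39×39.3 = −133.227; K_2 = 24.1791 − 3.39×(5.11 + 9.91) = −26.7387.
Balance: K_1 + 39.3×ρ = K_2, so ρ = (K_2 − K_1)/39.3 = 106.488/39.3 = 2.71 g/cm³.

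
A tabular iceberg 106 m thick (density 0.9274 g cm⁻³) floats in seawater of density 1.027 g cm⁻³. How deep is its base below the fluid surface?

95.7 m

Draft d = t ρ_obj/ρ_fluid = 106 m × 0.9274/1.027 = 95.7 m.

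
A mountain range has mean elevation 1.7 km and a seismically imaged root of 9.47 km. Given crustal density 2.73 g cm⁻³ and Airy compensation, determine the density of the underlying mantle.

3.22 g cm⁻³

Airy balance: ρ_c h = (ρ_m − ρ_c) r → ρ_m = ρ_c (1 + h/r).
ρ_m = 2.73 × (1 + 1.7 km/9.47 km) = 3.22 g cm⁻³.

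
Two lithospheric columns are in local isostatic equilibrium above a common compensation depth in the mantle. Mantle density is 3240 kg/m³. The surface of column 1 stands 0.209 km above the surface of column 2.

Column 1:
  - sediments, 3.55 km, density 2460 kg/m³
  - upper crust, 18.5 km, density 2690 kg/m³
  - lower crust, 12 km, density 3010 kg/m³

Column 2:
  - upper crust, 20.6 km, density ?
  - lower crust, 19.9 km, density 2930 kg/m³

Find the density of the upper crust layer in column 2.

Take the compensation level at the base of the deeper column (depth z_c below the surface of column 1) and equate Σ ρ_i t_i down to z_c; mantle fills any gap and the z_c terms cancel.
Column 1: 3.55×2460 + 18.5×2690 + 12×3010 + (z_c − 34.05)×3240
Column 2: 0.209×0 + 20.6×ρ + 19.9×2930 + (z_c − 0.209 − 40.5)×3240
The z_c×3240 term appears on both sides and cancels. Collect the known terms of each column as K = Σ(ρt)_known − 3240 × (depth of known layers): K_1 = 94618 − 3240×34.05 = −15704; K_2 = 58307 − 3240×(0.209 + 40.5) = −73590.16.
Balance: K_1 = K_2 + 20.6×ρ, so ρ = (K_1 − K_2)/20.6 = 57886.2/20.6 = 2810 kg/m³.

2810 kg/m³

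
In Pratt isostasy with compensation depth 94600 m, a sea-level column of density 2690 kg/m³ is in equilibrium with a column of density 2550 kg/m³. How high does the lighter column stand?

ρ_ref D = ρ (D + h) → h = D (ρ_ref − ρ)/ρ.
h = 94600 m × (2690 − 2550)/2550 = 5190 m.

5190 m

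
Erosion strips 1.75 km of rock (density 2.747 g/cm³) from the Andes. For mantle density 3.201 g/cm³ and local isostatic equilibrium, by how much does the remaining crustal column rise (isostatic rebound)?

Unloading: uplift u = e ρ_c/ρ_m = 1.75 km × 2.747/3.201 = 1.5 km.

1.5 km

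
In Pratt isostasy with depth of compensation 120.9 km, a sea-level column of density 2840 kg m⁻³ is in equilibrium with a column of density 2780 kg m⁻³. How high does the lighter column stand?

ρ_ref D = ρ (D + h) → h = D (ρ_ref − ρ)/ρ.
h = 120.9 km × (2840 − 2780)/2780 = 2.61 km.

2.61 km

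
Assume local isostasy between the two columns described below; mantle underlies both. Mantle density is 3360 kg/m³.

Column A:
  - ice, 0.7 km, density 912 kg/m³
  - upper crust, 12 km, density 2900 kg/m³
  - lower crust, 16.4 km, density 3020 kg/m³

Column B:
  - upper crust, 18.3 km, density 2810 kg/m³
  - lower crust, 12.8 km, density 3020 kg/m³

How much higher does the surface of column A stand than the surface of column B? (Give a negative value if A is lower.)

For any compensation level in the mantle, the mantle terms cancel and isostasy reduces to e = (Σt_A − Σt_B) − (Σ(ρt)_A − Σ(ρt)_B) / ρ_m.
Σt_A = 29.1 km; Σt_B = 31.1 km; Σ(ρt)_A = 84966.4; Σ(ρt)_B = 90079 (in km·kg/m³).
e = (29.1 − 31.1) − (84966.4 − 90079) / 3360 = −0.478 km.

−0.478 km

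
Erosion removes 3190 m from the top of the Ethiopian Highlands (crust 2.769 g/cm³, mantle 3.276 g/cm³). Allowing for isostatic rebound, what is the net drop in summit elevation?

Rebound u = e ρ_c/ρ_m = 3190 m × 2.769/3.276 = 2696 m.
Net surface drop = e − u = 3190 m − 2696 m = e (ρ_m − ρ_c)/ρ_m = 494 m.

494 m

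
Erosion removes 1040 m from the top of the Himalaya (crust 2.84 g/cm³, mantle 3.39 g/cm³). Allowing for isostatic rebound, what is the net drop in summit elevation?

Rebound u = e ρ_c/ρ_m = 1040 m × 2.84/3.39 = 871.3 m.
Net surface drop = e − u = 1040 m − 871.3 m = e (ρ_m − ρ_c)/ρ_m = 169 m.

169 m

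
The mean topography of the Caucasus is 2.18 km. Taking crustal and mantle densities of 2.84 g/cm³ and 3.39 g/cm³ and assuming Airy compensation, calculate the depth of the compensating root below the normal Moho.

11.3 km

In Airy isostatic equilibrium: the weight of the topography is balanced by the buoyancy of the root, ρ_c h = (ρ_m − ρ_c) r.
r = h · ρ_c / (ρ_m − ρ_c) = 2.18 km × 2.84 / (3.39 − 2.84) = 11.3 km.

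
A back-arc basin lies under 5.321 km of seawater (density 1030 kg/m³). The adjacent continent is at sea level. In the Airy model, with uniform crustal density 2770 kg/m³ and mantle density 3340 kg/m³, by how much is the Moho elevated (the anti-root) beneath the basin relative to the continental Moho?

16.2 km

Balancing pressure at the compensation depth: replacing crust with seawater at the top is compensated by replacing crust with mantle at the base: d (ρ_c − ρ_w) = a (ρ_m − ρ_c).
a = d (ρ_c − ρ_w)/(ρ_m − ρ_c) = 5.321 km × 1740/570 = 16.2 km.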